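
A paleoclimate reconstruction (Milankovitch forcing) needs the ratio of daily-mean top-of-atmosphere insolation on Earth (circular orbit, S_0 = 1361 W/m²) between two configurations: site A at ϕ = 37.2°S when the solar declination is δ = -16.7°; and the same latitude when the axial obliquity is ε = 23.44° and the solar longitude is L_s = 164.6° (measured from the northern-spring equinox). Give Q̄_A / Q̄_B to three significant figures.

— Configuration A (ϕ=-37.2°):
cos h₀ = −tan(-37.2°) tan(-16.700°) = -0.2277, h₀ = 1.8005 rad.
Bracket: h₀ sin ϕ sin δ + cos ϕ cos δ sin h₀ = 1.8005×-0.60460×-0.28736 + 0.79653×0.95782×0.97373 = 0.312815 + 0.742890 = 1.055705.
Q̄ = (S_0/π) × [bracket] = (1361/π) × 1.055705 = 457.35 W/m².
— Configuration B (ϕ=-37.2°):
Solar declination: sin δ = sin ε · sin L_s = sin 23.44° × sin 164.6° = 0.10564, so δ = +6.064°.
cos h₀ = −tan(-37.2°) tan(+6.064°) = 0.0806, h₀ = 1.4901 rad.
Bracket: h₀ sin ϕ sin δ + cos ϕ cos δ sin h₀ = 1.4901×-0.60460×0.10564 + 0.79653×0.99440×0.99674 = -0.095173 + 0.789487 = 0.694314.
Q̄ = (S_0/π) × [bracket] = (1361/π) × 0.694314 = 300.79 W/m².
Ratio Q̄_A / Q̄_B = 457.35 / 300.79 = 1.520.

Q̄_A / Q̄_B ≈ 1.52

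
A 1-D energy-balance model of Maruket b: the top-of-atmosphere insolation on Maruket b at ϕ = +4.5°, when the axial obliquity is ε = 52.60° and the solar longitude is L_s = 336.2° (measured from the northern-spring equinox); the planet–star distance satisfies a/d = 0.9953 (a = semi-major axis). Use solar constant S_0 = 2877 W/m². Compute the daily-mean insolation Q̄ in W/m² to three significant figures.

Q̄ ≈ 821 W/m²

Solar declination: sin δ = sin ε · sin L_s = sin 52.60° × sin 336.2° = -0.32058, so δ = -18.698°.
cos h₀ = −tan(+4.5°) tan(-18.698°) = 0.0266, h₀ = 1.5442 rad.
Bracket: h₀ sin ϕ sin δ + cos ϕ cos δ sin h₀ = 1.5442×0.07846×-0.32058 + 0.99692×0.94722×0.99965 = -0.038841 + 0.943972 = 0.905131.
Inverse-square distance factor (a/d)² = 0.9953² = 0.990622.
Q̄ = (S_0/π) × 0.990622 × [bracket] = (2877/π) × 0.990622 × 0.905131 = 821.1 W/m².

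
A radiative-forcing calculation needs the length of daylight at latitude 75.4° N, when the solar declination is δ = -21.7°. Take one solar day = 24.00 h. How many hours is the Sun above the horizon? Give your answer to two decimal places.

cos H₀ = −tan φ · tan δ = 1.5277 ≥ 1, so the Sun never rises (polar night) and H₀ = 0.
Daylight = 2H₀/(2π) × 24.00 h = (0.0000/π) × 24.00 = 0.00 h.

0.00 h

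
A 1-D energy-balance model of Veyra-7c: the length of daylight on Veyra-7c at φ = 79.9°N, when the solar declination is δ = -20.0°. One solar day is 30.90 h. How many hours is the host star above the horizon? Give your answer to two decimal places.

cos H₀ = −tan φ · tan δ = 2.0433 ≥ 1, so the host star never rises (polar night) and H₀ = 0.
Daylight = 2H₀/(2π) × 30.90 h = (0.0000/π) × 30.90 = 0.00 h.

0.00 h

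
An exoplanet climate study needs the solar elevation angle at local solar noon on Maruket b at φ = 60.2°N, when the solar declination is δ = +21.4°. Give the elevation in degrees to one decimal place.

51.2°

At local noon the hour angle is zero, so the zenith angle equals |φ − δ| = |+60.2° − (+21.400°)| = 38.800°.
Elevation = 90° − 38.800° = 51.2°.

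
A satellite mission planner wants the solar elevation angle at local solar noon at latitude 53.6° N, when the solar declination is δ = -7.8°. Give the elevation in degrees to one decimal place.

28.6°

At local noon the hour angle is zero, so the zenith angle equals |φ − δ| = |+53.6° − (-7.800°)| = 61.400°.
Elevation = 90° − 61.400° = 28.6°.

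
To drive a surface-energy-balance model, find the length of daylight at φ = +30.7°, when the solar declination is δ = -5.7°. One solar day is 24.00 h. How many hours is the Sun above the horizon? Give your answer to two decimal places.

11.55 h

cos H₀ = −tan φ · tan δ = −tan(+30.7°) × tan(-5.700°) = 0.0593, so H₀ = 1.5115 rad = 86.60°.
Daylight = 2H₀/(2π) × 24.00 h = (1.5115/π) × 24.00 = 11.55 h.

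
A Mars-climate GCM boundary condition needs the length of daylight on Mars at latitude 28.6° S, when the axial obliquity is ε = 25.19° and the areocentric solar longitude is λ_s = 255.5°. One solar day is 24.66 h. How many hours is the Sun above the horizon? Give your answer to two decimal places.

14.29 h

sin δ = sin 25.19° × sin 255.5° = -0.41206, so δ = -24.335°.
cos H₀ = −tan φ · tan δ = −tan(-28.6°) × tan(-24.335°) = -0.2466, so H₀ = 1.8199 rad = 104.27°.
Daylight = 2H₀/(2π) × 24.66 h = (1.8199/π) × 24.66 = 14.29 h.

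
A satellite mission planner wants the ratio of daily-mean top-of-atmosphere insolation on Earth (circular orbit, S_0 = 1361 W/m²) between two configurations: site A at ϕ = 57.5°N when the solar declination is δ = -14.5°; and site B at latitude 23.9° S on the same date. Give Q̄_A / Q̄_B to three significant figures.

Q̄_A / Q̄_B ≈ 0.221

— Configuration A (ϕ=+57.5°):
cos h₀ = −tan(+57.5°) tan(-14.500°) = 0.4059, h₀ = 1.1528 rad.
Bracket: h₀ sin ϕ sin δ + cos ϕ cos δ sin h₀ = 1.1528×0.84339×-0.25038 + 0.53730×0.96815×0.91390 = -0.243434 + 0.475399 = 0.231965.
Q̄ = (S_0/π) × [bracket] = (1361/π) × 0.231965 = 100.49 W/m².
— Configuration B (ϕ=-23.9°):
cos h₀ = −tan(-23.9°) tan(-14.500°) = -0.1146, h₀ = 1.6857 rad.
Bracket: h₀ sin ϕ sin δ + cos ϕ cos δ sin h₀ = 1.6857×-0.40514×-0.25038 + 0.91425×0.96815×0.99341 = 0.170996 + 0.879298 = 1.050294.
Q̄ = (S_0/π) × [bracket] = (1361/π) × 1.050294 = 455.01 W/m².
Ratio Q̄_A / Q̄_B = 100.49 / 455.01 = 0.2209.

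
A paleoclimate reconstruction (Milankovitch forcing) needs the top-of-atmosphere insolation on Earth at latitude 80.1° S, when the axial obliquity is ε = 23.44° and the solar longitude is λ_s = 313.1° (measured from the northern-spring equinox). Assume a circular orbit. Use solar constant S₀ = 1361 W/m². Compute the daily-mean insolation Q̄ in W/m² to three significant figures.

Solar declination: sin δ = sin ε · sin λ_s = sin 23.44° × sin 313.1° = -0.29045, so δ = -16.885°.
cos H₀ = −tan(-80.1°) tan(-16.885°) = -1.7392 ≤ −1 ⇒ polar day, H₀ = π.
Bracket: H₀ sin φ sin δ + cos φ cos δ sin H₀ = 3.1416×-0.98511×-0.29045 + 0.17193×0.95689×0.00000 = 0.898891 + 0.000000 = 0.898891.
Q̄ = (S₀/π) × [bracket] = (1361/π) × 0.898891 = 389.4 W/m².

Q̄ ≈ 389 W/m²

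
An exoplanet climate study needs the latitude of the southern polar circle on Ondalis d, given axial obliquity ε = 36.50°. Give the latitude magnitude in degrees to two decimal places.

The polar circle is the lowest latitude that experiences at least one full rotation of continuous darkness at the northern-summer solstice; it lies at |ϕ| = 90° − ε = 90° − 36.50° = 53.50°.

53.50°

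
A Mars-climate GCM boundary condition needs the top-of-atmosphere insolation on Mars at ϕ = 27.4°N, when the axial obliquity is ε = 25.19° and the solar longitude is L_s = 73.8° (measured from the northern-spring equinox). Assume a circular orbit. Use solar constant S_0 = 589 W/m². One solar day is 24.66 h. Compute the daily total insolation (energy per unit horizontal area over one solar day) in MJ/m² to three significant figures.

Solar declination: sin δ = sin ε · sin L_s = sin 25.19° × sin 73.8° = 0.40872, so δ = +24.125°.
cos h₀ = −tan(+27.4°) tan(+24.125°) = -0.2321, h₀ = 1.8051 rad.
Bracket: h₀ sin ϕ sin δ + cos ϕ cos δ sin h₀ = 1.8051×0.46020×0.40872 + 0.88782×0.91266×0.97268 = 0.339527 + 0.788141 = 1.127668.
Q̄ = (S_0/π) × [bracket] = (589/π) × 1.127668 = 211.42 W/m².
Daily total = Q̄ × 24.66 h × 3600 s/h = 211.42 × 24.66 × 3600 / 10⁶ = 18.77 MJ/m².

18.8 MJ/m²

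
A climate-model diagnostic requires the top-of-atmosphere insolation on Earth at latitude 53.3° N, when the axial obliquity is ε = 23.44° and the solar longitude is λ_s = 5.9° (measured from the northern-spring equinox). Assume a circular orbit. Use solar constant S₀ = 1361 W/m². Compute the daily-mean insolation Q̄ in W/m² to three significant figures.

Q̄ ≈ 281 W/m²

Solar declination: sin δ = sin ε · sin λ_s = sin 23.44° × sin 5.9° = 0.04089, so δ = +2.343°.
cos H₀ = −tan(+53.3°) tan(+2.343°) = -0.0549, H₀ = 1.6257 rad.
Bracket: H₀ sin φ sin δ + cos φ cos δ sin H₀ = 1.6257×0.80178×0.04089 + 0.59763×0.99916×0.99849 = 0.053298 + 0.596226 = 0.649524.
Q̄ = (S₀/π) × [bracket] = (1361/π) × 0.649524 = 281.4 W/m².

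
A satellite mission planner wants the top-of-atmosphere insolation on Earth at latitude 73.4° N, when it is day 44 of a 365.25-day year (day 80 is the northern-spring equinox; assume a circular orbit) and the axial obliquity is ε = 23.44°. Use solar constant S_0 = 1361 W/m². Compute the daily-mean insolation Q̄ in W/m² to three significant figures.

Q̄ ≈ 10.6 W/m²

Solar longitude: L_s = 360° × (44 − 80)/365.25 = -35.483°, i.e. -35.483° + 360° = 324.517°.
sin δ = sin 23.44° × sin 324.517° = -0.23090, so δ = -13.350°.
cos h₀ = −tan(+73.4°) tan(-13.350°) = 0.7960, h₀ = 0.6501 rad.
Bracket: h₀ sin ϕ sin δ + cos ϕ cos δ sin h₀ = 0.6501×0.95832×-0.23090 + 0.28569×0.97298×0.60524 = -0.143852 + 0.168239 = 0.024387.
Q̄ = (S_0/π) × [bracket] = (1361/π) × 0.024387 = 10.56 W/m².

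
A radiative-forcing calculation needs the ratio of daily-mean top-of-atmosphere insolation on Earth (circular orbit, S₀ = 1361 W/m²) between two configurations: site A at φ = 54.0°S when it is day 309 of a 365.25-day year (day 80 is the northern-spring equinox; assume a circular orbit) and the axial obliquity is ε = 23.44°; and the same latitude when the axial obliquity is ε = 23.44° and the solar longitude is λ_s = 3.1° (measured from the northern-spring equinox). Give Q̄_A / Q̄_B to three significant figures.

Q̄_A / Q̄_B ≈ 1.74

— Configuration A (φ=-54.0°):
Solar longitude: λ_s = 360° × (309 − 80)/365.25 = 225.708°.
sin δ = sin 23.44° × sin 225.708° = -0.28474, so δ = -16.543°.
cos H₀ = −tan(-54.0°) tan(-16.543°) = -0.4088, H₀ = 1.9920 rad.
Bracket: H₀ sin φ sin δ + cos φ cos δ sin H₀ = 1.9920×-0.80902×-0.28474 + 0.58779×0.95861×0.91261 = 0.458878 + 0.514220 = 0.973098.
Q̄ = (S₀/π) × [bracket] = (1361/π) × 0.973098 = 421.57 W/m².
— Configuration B (φ=-54.0°):
Solar declination: sin δ = sin ε · sin λ_s = sin 23.44° × sin 3.1° = 0.02151, so δ = +1.233°.
cos H₀ = −tan(-54.0°) tan(+1.233°) = 0.0296, H₀ = 1.5412 rad.
Bracket: H₀ sin φ sin δ + cos φ cos δ sin H₀ = 1.5412×-0.80902×0.02151 + 0.58779×0.99977×0.99956 = -0.026820 + 0.587396 = 0.560576.
Q̄ = (S₀/π) × [bracket] = (1361/π) × 0.560576 = 242.85 W/m².
Ratio Q̄_A / Q̄_B = 421.57 / 242.85 = 1.736.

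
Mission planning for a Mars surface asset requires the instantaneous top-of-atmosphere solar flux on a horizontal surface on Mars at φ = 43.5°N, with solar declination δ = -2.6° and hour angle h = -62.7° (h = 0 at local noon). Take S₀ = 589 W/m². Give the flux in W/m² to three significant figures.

cos θ_z = sin φ sin δ + cos φ cos δ cos h = -0.031226 + 0.332350 = 0.301124.
Flux = S₀ · cos θ_z = 589 × 0.301124 = 177.4 W/m².

177 W/m²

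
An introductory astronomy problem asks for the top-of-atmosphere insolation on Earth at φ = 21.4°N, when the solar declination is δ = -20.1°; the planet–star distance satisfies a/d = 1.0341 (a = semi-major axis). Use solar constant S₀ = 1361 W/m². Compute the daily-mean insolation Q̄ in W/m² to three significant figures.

cos H₀ = −tan(+21.4°) tan(-20.100°) = 0.1434, H₀ = 1.4269 rad.
Bracket: H₀ sin φ sin δ + cos φ cos δ sin H₀ = 1.4269×0.36488×-0.34366 + 0.93106×0.93909×0.98966 = -0.178926 + 0.865308 = 0.686382.
Inverse-square distance factor (a/d)² = 1.0341² = 1.069363.
Q̄ = (S₀/π) × 1.069363 × [bracket] = (1361/π) × 1.069363 × 0.686382 = 318.0 W/m².

Q̄ ≈ 318 W/m²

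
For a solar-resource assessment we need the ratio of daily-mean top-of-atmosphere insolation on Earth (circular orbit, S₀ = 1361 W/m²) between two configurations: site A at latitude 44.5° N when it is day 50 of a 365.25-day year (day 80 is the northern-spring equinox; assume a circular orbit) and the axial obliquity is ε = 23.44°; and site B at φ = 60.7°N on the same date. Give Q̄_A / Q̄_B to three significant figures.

Q̄_A / Q̄_B ≈ 2.05

— Configuration A (φ=+44.5°):
Solar longitude: λ_s = 360° × (50 − 80)/365.25 = -29.569°, i.e. -29.569° + 360° = 330.431°.
sin δ = sin 23.44° × sin 330.431° = -0.19630, so δ = -11.320°.
cos H₀ = −tan(+44.5°) tan(-11.320°) = 0.1967, H₀ = 1.3728 rad.
Bracket: H₀ sin φ sin δ + cos φ cos δ sin H₀ = 1.3728×0.70091×-0.19630 + 0.71325×0.98054×0.98046 = -0.188882 + 0.685704 = 0.496822.
Q̄ = (S₀/π) × [bracket] = (1361/π) × 0.496822 = 215.23 W/m².
— Configuration B (φ=+60.7°):
cos H₀ = −tan(+60.7°) tan(-11.320°) = 0.3567, H₀ = 1.2060 rad.
Bracket: H₀ sin φ sin δ + cos φ cos δ sin H₀ = 1.2060×0.87207×-0.19630 + 0.48938×0.98054×0.93421 = -0.206452 + 0.448287 = 0.241835.
Q̄ = (S₀/π) × [bracket] = (1361/π) × 0.241835 = 104.77 W/m².
Ratio Q̄_A / Q̄_B = 215.23 / 104.77 = 2.054.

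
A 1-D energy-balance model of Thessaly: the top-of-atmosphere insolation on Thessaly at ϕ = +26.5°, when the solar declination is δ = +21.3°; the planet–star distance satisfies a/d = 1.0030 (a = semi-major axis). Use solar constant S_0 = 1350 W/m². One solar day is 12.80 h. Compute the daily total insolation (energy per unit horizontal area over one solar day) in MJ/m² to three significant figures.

cos h₀ = −tan(+26.5°) tan(+21.300°) = -0.1944, h₀ = 1.7664 rad.
Bracket: h₀ sin ϕ sin δ + cos ϕ cos δ sin h₀ = 1.7664×0.44620×0.36325 + 0.89493×0.93169×0.98092 = 0.286302 + 0.817888 = 1.104190.
Inverse-square distance factor (a/d)² = 1.0030² = 1.006009.
Q̄ = (S_0/π) × 1.006009 × [bracket] = (1350/π) × 1.006009 × 1.104190 = 477.34 W/m².
Daily total = Q̄ × 12.80 h × 3600 s/h = 477.34 × 12.80 × 3600 / 10⁶ = 22.00 MJ/m².

22.0 MJ/m²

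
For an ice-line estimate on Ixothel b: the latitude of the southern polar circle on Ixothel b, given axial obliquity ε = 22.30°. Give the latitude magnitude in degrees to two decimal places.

The polar circle is the lowest latitude that experiences at least one full rotation of continuous darkness at the northern-summer solstice; it lies at |φ| = 90° − ε = 90° − 22.30° = 67.70°.

67.70°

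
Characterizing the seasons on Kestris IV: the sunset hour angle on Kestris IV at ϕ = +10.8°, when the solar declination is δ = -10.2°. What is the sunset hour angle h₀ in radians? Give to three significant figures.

cos h₀ = −tan ϕ · tan δ = −tan(+10.8°) × tan(-10.200°) = 0.0343, so h₀ = 1.5365 rad = 88.03°.

h₀ = 1.54 rad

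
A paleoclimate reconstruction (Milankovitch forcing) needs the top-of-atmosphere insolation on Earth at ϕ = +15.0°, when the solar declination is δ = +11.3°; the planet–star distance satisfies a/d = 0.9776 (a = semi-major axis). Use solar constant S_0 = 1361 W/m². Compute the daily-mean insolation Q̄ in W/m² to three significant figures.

Q̄ ≈ 426 W/m²

cos h₀ = −tan(+15.0°) tan(+11.300°) = -0.0535, h₀ = 1.6244 rad.
Bracket: h₀ sin ϕ sin δ + cos ϕ cos δ sin h₀ = 1.6244×0.25882×0.19595 + 0.96593×0.98061×0.99857 = 0.082383 + 0.945846 = 1.028229.
Inverse-square distance factor (a/d)² = 0.9776² = 0.955702.
Q̄ = (S_0/π) × 0.955702 × [bracket] = (1361/π) × 0.955702 × 1.028229 = 425.7 W/m².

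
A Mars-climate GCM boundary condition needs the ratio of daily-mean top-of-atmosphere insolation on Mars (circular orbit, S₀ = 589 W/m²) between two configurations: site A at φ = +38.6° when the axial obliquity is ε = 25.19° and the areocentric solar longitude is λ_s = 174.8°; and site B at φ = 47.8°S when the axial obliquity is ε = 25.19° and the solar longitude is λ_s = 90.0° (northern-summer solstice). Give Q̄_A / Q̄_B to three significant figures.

— Configuration A (φ=+38.6°):
sin δ = sin 25.19° × sin 174.8° = 0.03858, so δ = +2.211°.
cos H₀ = −tan(+38.6°) tan(+2.211°) = -0.0308, H₀ = 1.6016 rad.
Bracket: H₀ sin φ sin δ + cos φ cos δ sin H₀ = 1.6016×0.62388×0.03858 + 0.78152×0.99926×0.99953 = 0.038549 + 0.780575 = 0.819124.
Q̄ = (S₀/π) × [bracket] = (589/π) × 0.819124 = 153.57 W/m².
— Configuration B (φ=-47.8°):
Solar declination: sin δ = sin ε · sin λ_s = sin 25.19° × sin 90.0° = 0.42562, so δ = +25.190°.
cos H₀ = −tan(-47.8°) tan(+25.190°) = 0.5187, H₀ = 1.0254 rad.
Bracket: H₀ sin φ sin δ + cos φ cos δ sin H₀ = 1.0254×-0.74080×0.42562 + 0.67172×0.90490×0.85494 = -0.323308 + 0.519666 = 0.196358.
Q̄ = (S₀/π) × [bracket] = (589/π) × 0.196358 = 36.814 W/m².
Ratio Q̄_A / Q̄_B = 153.57 / 36.814 = 4.172.

Q̄_A / Q̄_B ≈ 4.17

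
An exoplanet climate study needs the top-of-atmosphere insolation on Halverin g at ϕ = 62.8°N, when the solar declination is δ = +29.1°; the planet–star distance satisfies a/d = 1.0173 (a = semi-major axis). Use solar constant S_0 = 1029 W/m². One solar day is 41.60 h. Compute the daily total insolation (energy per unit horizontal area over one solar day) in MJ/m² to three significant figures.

69.0 MJ/m²

cos h₀ = −tan(+62.8°) tan(+29.100°) = -1.0830 ≤ −1 ⇒ polar day, h₀ = π.
Bracket: h₀ sin ϕ sin δ + cos ϕ cos δ sin h₀ = 3.1416×0.88942×0.48634 + 0.45710×0.87377×0.00000 = 1.358932 + 0.000000 = 1.358932.
Inverse-square distance factor (a/d)² = 1.0173² = 1.034899.
Q̄ = (S_0/π) × 1.034899 × [bracket] = (1029/π) × 1.034899 × 1.358932 = 460.64 W/m².
Daily total = Q̄ × 41.60 h × 3600 s/h = 460.64 × 41.60 × 3600 / 10⁶ = 68.99 MJ/m².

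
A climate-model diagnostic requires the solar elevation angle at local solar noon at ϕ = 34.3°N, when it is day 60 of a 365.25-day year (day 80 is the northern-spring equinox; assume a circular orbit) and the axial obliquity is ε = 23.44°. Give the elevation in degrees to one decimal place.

48.0°

Solar longitude: L_s = 360° × (60 − 80)/365.25 = -19.713°, i.e. -19.713° + 360° = 340.287°.
sin δ = sin 23.44° × sin 340.287° = -0.13417, so δ = -7.711°.
At local noon the hour angle is zero, so the zenith angle equals |ϕ − δ| = |+34.3° − (-7.711°)| = 42.011°.
Elevation = 90° − 42.011° = 48.0°.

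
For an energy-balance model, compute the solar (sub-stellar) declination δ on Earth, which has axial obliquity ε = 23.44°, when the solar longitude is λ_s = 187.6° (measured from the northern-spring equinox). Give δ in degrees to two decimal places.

sin δ = sin ε · sin λ_s = sin 23.44° × sin 187.6° = -0.052610.
δ = arcsin(-0.052610) = -3.02°.

δ = -3.02°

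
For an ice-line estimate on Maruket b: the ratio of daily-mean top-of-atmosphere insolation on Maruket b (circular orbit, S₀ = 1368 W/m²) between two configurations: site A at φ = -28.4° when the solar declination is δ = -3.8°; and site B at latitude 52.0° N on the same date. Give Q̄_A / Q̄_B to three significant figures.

Q̄_A / Q̄_B ≈ 1.74

— Configuration A (φ=-28.4°):
cos H₀ = −tan(-28.4°) tan(-3.800°) = -0.0359, H₀ = 1.6067 rad.
Bracket: H₀ sin φ sin δ + cos φ cos δ sin H₀ = 1.6067×-0.47562×-0.06627 + 0.87965×0.99780×0.99935 = 0.050642 + 0.877144 = 0.927786.
Q̄ = (S₀/π) × [bracket] = (1368/π) × 0.927786 = 404.00 W/m².
— Configuration B (φ=+52.0°):
cos H₀ = −tan(+52.0°) tan(-3.800°) = 0.0850, H₀ = 1.4857 rad.
Bracket: H₀ sin φ sin δ + cos φ cos δ sin H₀ = 1.4857×0.78801×-0.06627 + 0.61566×0.99780×0.99638 = -0.077585 + 0.612082 = 0.534497.
Q̄ = (S₀/π) × [bracket] = (1368/π) × 0.534497 = 232.75 W/m².
Ratio Q̄_A / Q̄_B = 404.00 / 232.75 = 1.736.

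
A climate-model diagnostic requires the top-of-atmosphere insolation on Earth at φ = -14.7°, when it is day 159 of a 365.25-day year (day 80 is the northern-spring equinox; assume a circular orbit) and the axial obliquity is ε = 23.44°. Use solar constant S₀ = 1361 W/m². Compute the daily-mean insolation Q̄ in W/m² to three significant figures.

Solar longitude: λ_s = 360° × (159 − 80)/365.25 = 77.864°.
sin δ = sin 23.44° × sin 77.864° = 0.38890, so δ = +22.886°.
cos H₀ = −tan(-14.7°) tan(+22.886°) = 0.1107, H₀ = 1.4598 rad.
Bracket: H₀ sin φ sin δ + cos φ cos δ sin H₀ = 1.4598×-0.25376×0.38890 + 0.96727×0.92128×0.99385 = -0.144064 + 0.885646 = 0.741582.
Q̄ = (S₀/π) × [bracket] = (1361/π) × 0.741582 = 321.3 W/m².

Q̄ ≈ 321 W/m²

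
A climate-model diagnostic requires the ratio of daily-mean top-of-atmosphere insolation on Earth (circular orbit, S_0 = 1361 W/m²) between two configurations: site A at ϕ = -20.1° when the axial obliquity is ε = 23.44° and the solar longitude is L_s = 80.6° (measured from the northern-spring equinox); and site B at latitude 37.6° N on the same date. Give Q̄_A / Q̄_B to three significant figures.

Q̄_A / Q̄_B ≈ 0.579

— Configuration A (ϕ=-20.1°):
Solar declination: sin δ = sin ε · sin L_s = sin 23.44° × sin 80.6° = 0.39245, so δ = +23.107°.
cos h₀ = −tan(-20.1°) tan(+23.107°) = 0.1561, h₀ = 1.4140 rad.
Bracket: h₀ sin ϕ sin δ + cos ϕ cos δ sin h₀ = 1.4140×-0.34366×0.39245 + 0.93909×0.91977×0.98773 = -0.190705 + 0.853149 = 0.662444.
Q̄ = (S_0/π) × [bracket] = (1361/π) × 0.662444 = 286.98 W/m².
— Configuration B (ϕ=+37.6°):
cos h₀ = −tan(+37.6°) tan(+23.107°) = -0.3286, h₀ = 1.9056 rad.
Bracket: h₀ sin ϕ sin δ + cos ϕ cos δ sin h₀ = 1.9056×0.61015×0.39245 + 0.79229×0.91977×0.94447 = 0.456302 + 0.688258 = 1.144560.
Q̄ = (S_0/π) × [bracket] = (1361/π) × 1.144560 = 495.85 W/m².
Ratio Q̄_A / Q̄_B = 286.98 / 495.85 = 0.5788.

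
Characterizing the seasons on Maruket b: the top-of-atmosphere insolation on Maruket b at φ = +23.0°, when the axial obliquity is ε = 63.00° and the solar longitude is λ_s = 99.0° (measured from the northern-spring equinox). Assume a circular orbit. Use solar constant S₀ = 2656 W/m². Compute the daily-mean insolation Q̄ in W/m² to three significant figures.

Q̄ ≈ 948 W/m²

Solar declination: sin δ = sin ε · sin λ_s = sin 63.00° × sin 99.0° = 0.88004, so δ = +61.647°.
cos H₀ = −tan(+23.0°) tan(+61.647°) = -0.7866, H₀ = 2.4761 rad.
Bracket: H₀ sin φ sin δ + cos φ cos δ sin H₀ = 2.4761×0.39073×0.88004 + 0.92050×0.47491×0.61748 = 0.851427 + 0.269934 = 1.121361.
Q̄ = (S₀/π) × [bracket] = (2656/π) × 1.121361 = 948.0 W/m².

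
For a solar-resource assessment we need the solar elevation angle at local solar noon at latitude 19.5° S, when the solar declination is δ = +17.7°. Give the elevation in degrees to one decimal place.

At local noon the hour angle is zero, so the zenith angle equals |ϕ − δ| = |-19.5° − (+17.700°)| = 37.200°.
Elevation = 90° − 37.200° = 52.8°.

52.8°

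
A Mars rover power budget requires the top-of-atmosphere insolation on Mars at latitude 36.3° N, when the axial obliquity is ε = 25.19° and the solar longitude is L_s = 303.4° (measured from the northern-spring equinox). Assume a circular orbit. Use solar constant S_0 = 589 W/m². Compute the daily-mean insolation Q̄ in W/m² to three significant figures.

Solar declination: sin δ = sin ε · sin L_s = sin 25.19° × sin 303.4° = -0.35533, so δ = -20.814°.
cos h₀ = −tan(+36.3°) tan(-20.814°) = 0.2792, h₀ = 1.2878 rad.
Bracket: h₀ sin ϕ sin δ + cos ϕ cos δ sin h₀ = 1.2878×0.59201×-0.35533 + 0.80593×0.93474×0.96022 = -0.270900 + 0.723367 = 0.452467.
Q̄ = (S_0/π) × [bracket] = (589/π) × 0.452467 = 84.83 W/m².

Q̄ ≈ 84.8 W/m²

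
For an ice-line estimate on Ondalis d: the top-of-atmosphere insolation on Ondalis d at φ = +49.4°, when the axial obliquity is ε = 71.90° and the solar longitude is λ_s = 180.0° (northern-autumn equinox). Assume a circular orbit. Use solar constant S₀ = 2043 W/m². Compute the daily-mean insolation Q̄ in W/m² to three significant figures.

Solar declination: sin δ = sin ε · sin λ_s = sin 71.90° × sin 180.0° = 0.00000, so δ = +0.000°.
cos H₀ = −tan(+49.4°) tan(+0.000°) = -0.0000, H₀ = 1.5708 rad.
Bracket: H₀ sin φ sin δ + cos φ cos δ sin H₀ = 1.5708×0.75927×0.00000 + 0.65077×1.00000×1.00000 = 0.000000 + 0.650770 = 0.650770.
Q̄ = (S₀/π) × [bracket] = (2043/π) × 0.650770 = 423.2 W/m².

Q̄ ≈ 423 W/m²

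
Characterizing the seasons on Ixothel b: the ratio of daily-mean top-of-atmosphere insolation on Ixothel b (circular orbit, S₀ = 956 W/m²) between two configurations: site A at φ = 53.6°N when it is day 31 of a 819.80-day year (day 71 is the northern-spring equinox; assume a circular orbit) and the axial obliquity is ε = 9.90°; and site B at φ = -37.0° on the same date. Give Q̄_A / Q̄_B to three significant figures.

— Configuration A (φ=+53.6°):
Solar longitude: λ_s = 360° × (31 − 71)/819.80 = -17.565°, i.e. -17.565° + 360° = 342.435°.
sin δ = sin 9.90° × sin 342.435° = -0.05189, so δ = -2.974°.
cos H₀ = −tan(+53.6°) tan(-2.974°) = 0.0705, H₀ = 1.5003 rad.
Bracket: H₀ sin φ sin δ + cos φ cos δ sin H₀ = 1.5003×0.80489×-0.05189 + 0.59342×0.99865×0.99751 = -0.062661 + 0.591143 = 0.528482.
Q̄ = (S₀/π) × [bracket] = (956/π) × 0.528482 = 160.82 W/m².
— Configuration B (φ=-37.0°):
cos H₀ = −tan(-37.0°) tan(-2.974°) = -0.0392, H₀ = 1.6100 rad.
Bracket: H₀ sin φ sin δ + cos φ cos δ sin H₀ = 1.6100×-0.60182×-0.05189 + 0.79864×0.99865×0.99923 = 0.050278 + 0.796948 = 0.847226.
Q̄ = (S₀/π) × [bracket] = (956/π) × 0.847226 = 257.81 W/m².
Ratio Q̄_A / Q̄_B = 160.82 / 257.81 = 0.6238.

Q̄_A / Q̄_B ≈ 0.624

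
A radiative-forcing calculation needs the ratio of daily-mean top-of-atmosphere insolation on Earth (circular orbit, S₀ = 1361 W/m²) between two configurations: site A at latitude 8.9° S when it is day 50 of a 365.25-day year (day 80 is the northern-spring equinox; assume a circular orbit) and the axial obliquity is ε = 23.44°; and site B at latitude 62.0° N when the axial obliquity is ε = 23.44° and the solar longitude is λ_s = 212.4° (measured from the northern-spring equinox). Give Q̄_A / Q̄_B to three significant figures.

— Configuration A (φ=-8.9°):
Solar longitude: λ_s = 360° × (50 − 80)/365.25 = -29.569°, i.e. -29.569° + 360° = 330.431°.
sin δ = sin 23.44° × sin 330.431° = -0.19630, so δ = -11.320°.
cos H₀ = −tan(-8.9°) tan(-11.320°) = -0.0313, H₀ = 1.6022 rad.
Bracket: H₀ sin φ sin δ + cos φ cos δ sin H₀ = 1.6022×-0.15471×-0.19630 + 0.98796×0.98054×0.99951 = 0.048658 + 0.968260 = 1.016918.
Q̄ = (S₀/π) × [bracket] = (1361/π) × 1.016918 = 440.55 W/m².
— Configuration B (φ=+62.0°):
Solar declination: sin δ = sin ε · sin λ_s = sin 23.44° × sin 212.4° = -0.21315, so δ = -12.307°.
cos H₀ = −tan(+62.0°) tan(-12.307°) = 0.4103, H₀ = 1.1480 rad.
Bracket: H₀ sin φ sin δ + cos φ cos δ sin H₀ = 1.1480×0.88295×-0.21315 + 0.46947×0.97702×0.91195 = -0.216055 + 0.418295 = 0.202240.
Q̄ = (S₀/π) × [bracket] = (1361/π) × 0.202240 = 87.614 W/m².
Ratio Q̄_A / Q̄_B = 440.55 / 87.614 = 5.028.

Q̄_A / Q̄_B ≈ 5.03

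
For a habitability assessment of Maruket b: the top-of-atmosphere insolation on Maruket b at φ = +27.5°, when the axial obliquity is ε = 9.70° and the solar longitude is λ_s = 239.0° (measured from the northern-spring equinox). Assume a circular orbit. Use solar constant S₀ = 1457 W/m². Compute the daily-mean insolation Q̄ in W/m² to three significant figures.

Q̄ ≈ 360 W/m²

Solar declination: sin δ = sin ε · sin λ_s = sin 9.70° × sin 239.0° = -0.14442, so δ = -8.304°.
cos H₀ = −tan(+27.5°) tan(-8.304°) = 0.0760, H₀ = 1.4947 rad.
Bracket: H₀ sin φ sin δ + cos φ cos δ sin H₀ = 1.4947×0.46175×-0.14442 + 0.88701×0.98952×0.99711 = -0.099675 + 0.875178 = 0.775503.
Q̄ = (S₀/π) × [bracket] = (1457/π) × 0.775503 = 359.7 W/m².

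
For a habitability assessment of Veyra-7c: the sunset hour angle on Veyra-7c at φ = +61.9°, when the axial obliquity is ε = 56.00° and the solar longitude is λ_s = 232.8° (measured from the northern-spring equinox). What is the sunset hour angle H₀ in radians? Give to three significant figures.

Solar declination: sin δ = sin ε · sin λ_s = sin 56.00° × sin 232.8° = -0.66035, so δ = -41.327°.
cos H₀ = −tan φ · tan δ = 1.6469 ≥ 1, so the host star never rises (polar night) and H₀ = 0.

H₀ = 0.00 rad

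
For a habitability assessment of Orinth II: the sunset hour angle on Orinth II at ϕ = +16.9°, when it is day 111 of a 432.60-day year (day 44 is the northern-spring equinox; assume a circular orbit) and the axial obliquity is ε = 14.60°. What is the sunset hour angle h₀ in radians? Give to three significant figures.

h₀ = 1.64 rad

Solar longitude: L_s = 360° × (111 − 44)/432.60 = 55.756°.
sin δ = sin 14.60° × sin 55.756° = 0.20837, so δ = +12.027°.
cos h₀ = −tan ϕ · tan δ = −tan(+16.9°) × tan(+12.027°) = -0.0647, so h₀ = 1.6356 rad = 93.71°.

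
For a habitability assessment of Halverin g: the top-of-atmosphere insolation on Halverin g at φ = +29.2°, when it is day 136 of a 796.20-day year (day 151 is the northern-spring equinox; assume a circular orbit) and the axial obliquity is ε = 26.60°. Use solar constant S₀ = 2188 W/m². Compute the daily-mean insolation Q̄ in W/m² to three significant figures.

Solar longitude: λ_s = 360° × (136 − 151)/796.20 = -6.782°, i.e. -6.782° + 360° = 353.218°.
sin δ = sin 26.60° × sin 353.218° = -0.05288, so δ = -3.031°.
cos H₀ = −tan(+29.2°) tan(-3.031°) = 0.0296, H₀ = 1.5412 rad.
Bracket: H₀ sin φ sin δ + cos φ cos δ sin H₀ = 1.5412×0.48786×-0.05288 + 0.87292×0.99860×0.99956 = -0.039760 + 0.871314 = 0.831554.
Q̄ = (S₀/π) × [bracket] = (2188/π) × 0.831554 = 579.1 W/m².

Q̄ ≈ 579 W/m²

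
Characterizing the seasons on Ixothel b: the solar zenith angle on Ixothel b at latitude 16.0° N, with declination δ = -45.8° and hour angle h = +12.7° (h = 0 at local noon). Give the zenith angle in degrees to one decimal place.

cos θ_z = sin ϕ sin δ + cos ϕ cos δ cos h = -0.197607 + 0.653762 = 0.456155.
θ_z = arccos(0.456155) = 62.9°.

θ_z = 62.9°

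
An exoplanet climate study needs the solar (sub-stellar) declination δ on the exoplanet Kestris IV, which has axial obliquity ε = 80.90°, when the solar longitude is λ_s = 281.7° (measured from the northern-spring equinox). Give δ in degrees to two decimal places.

δ = -75.22°

sin δ = sin ε · sin λ_s = sin 80.90° × sin 281.7° = -0.966898.
δ = arcsin(-0.966898) = -75.22°.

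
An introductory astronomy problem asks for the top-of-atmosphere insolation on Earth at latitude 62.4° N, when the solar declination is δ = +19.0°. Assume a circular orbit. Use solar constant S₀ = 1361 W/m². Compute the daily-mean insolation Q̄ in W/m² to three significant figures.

cos H₀ = −tan(+62.4°) tan(+19.000°) = -0.6586, H₀ = 2.2898 rad.
Bracket: H₀ sin φ sin δ + cos φ cos δ sin H₀ = 2.2898×0.88620×0.32557 + 0.46330×0.94552×0.75246 = 0.660653 + 0.329622 = 0.990275.
Q̄ = (S₀/π) × [bracket] = (1361/π) × 0.990275 = 429.0 W/m².

Q̄ ≈ 429 W/m²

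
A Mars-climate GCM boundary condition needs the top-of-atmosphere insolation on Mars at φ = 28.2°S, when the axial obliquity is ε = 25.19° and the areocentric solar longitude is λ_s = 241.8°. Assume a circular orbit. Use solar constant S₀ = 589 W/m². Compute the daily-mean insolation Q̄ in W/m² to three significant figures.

Q̄ ≈ 209 W/m²

sin δ = sin 25.19° × sin 241.8° = -0.37510, so δ = -22.031°.
cos H₀ = −tan(-28.2°) tan(-22.031°) = -0.2170, H₀ = 1.7895 rad.
Bracket: H₀ sin φ sin δ + cos φ cos δ sin H₀ = 1.7895×-0.47255×-0.37510 + 0.88130×0.92698×0.97618 = 0.317195 + 0.797488 = 1.114683.
Q̄ = (S₀/π) × [bracket] = (589/π) × 1.114683 = 209.0 W/m².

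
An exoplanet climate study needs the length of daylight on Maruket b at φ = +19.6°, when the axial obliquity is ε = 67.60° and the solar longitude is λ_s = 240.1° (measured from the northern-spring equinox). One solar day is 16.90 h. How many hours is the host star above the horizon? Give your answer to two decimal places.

Solar declination: sin δ = sin ε · sin λ_s = sin 67.60° × sin 240.1° = -0.80149, so δ = -53.272°.
cos H₀ = −tan φ · tan δ = −tan(+19.6°) × tan(-53.272°) = 0.4772, so H₀ = 1.0733 rad = 61.49°.
Daylight = 2H₀/(2π) × 16.90 h = (1.0733/π) × 16.90 = 5.77 h.

5.77 h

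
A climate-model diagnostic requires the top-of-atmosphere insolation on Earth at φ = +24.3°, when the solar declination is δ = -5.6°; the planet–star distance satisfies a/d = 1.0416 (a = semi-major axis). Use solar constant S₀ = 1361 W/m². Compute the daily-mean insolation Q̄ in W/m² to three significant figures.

cos H₀ = −tan(+24.3°) tan(-5.600°) = 0.0443, H₀ = 1.5265 rad.
Bracket: H₀ sin φ sin δ + cos φ cos δ sin H₀ = 1.5265×0.41151×-0.09758 + 0.91140×0.99523×0.99902 = -0.061297 + 0.906164 = 0.844867.
Inverse-square distance factor (a/d)² = 1.0416² = 1.084931.
Q̄ = (S₀/π) × 1.084931 × [bracket] = (1361/π) × 1.084931 × 0.844867 = 397.1 W/m².

Q̄ ≈ 397 W/m²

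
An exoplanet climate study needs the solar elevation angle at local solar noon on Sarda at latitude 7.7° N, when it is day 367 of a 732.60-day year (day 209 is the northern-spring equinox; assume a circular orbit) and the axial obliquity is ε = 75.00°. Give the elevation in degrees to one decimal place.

Solar longitude: λ_s = 360° × (367 − 209)/732.60 = 77.641°.
sin δ = sin 75.00° × sin 77.641° = 0.94354, so δ = +70.655°.
At local noon the hour angle is zero, so the zenith angle equals |φ − δ| = |+7.7° − (+70.655°)| = 62.955°.
Elevation = 90° − 62.955° = 27.0°.

27.0°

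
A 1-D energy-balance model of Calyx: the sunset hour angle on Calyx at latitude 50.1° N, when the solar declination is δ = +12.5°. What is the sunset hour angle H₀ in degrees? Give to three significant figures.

H₀ = 105°

cos H₀ = −tan φ · tan δ = −tan(+50.1°) × tan(+12.500°) = -0.2651, so H₀ = 1.8391 rad = 105.38°.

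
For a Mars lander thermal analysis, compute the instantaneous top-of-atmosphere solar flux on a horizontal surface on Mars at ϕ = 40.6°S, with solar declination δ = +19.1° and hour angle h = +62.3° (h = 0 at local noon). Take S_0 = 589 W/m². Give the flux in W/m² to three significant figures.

cos θ_z = sin ϕ sin δ + cos ϕ cos δ cos h = -0.212945 + 0.333511 = 0.120566.
Flux = S_0 · cos θ_z = 589 × 0.120566 = 71.01 W/m².

71.0 W/m²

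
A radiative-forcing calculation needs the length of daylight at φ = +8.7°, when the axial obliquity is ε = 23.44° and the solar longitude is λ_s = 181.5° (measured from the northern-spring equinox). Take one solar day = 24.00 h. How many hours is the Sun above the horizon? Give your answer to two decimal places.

11.99 h

Solar declination: sin δ = sin ε · sin λ_s = sin 23.44° × sin 181.5° = -0.01041, so δ = -0.597°.
cos H₀ = −tan φ · tan δ = −tan(+8.7°) × tan(-0.597°) = 0.0016, so H₀ = 1.5692 rad = 89.91°.
Daylight = 2H₀/(2π) × 24.00 h = (1.5692/π) × 24.00 = 11.99 h.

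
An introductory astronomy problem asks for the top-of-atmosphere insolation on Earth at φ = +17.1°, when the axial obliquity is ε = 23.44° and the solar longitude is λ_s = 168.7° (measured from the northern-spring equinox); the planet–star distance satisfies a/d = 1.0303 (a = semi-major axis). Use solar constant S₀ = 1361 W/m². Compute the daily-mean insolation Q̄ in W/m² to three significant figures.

Q̄ ≈ 455 W/m²

Solar declination: sin δ = sin ε · sin λ_s = sin 23.44° × sin 168.7° = 0.07795, so δ = +4.470°.
cos H₀ = −tan(+17.1°) tan(+4.470°) = -0.0241, H₀ = 1.5949 rad.
Bracket: H₀ sin φ sin δ + cos φ cos δ sin H₀ = 1.5949×0.29404×0.07795 + 0.95579×0.99696×0.99971 = 0.036556 + 0.952608 = 0.989164.
Inverse-square distance factor (a/d)² = 1.0303² = 1.061518.
Q̄ = (S₀/π) × 1.061518 × [bracket] = (1361/π) × 1.061518 × 0.989164 = 454.9 W/m².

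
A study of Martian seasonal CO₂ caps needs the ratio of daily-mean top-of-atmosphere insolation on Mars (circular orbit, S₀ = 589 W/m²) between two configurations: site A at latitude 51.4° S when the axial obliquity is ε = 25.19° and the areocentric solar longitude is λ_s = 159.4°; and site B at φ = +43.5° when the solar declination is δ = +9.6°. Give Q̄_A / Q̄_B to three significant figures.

— Configuration A (φ=-51.4°):
sin δ = sin 25.19° × sin 159.4° = 0.14975, so δ = +8.613°.
cos H₀ = −tan(-51.4°) tan(+8.613°) = 0.1897, H₀ = 1.3799 rad.
Bracket: H₀ sin φ sin δ + cos φ cos δ sin H₀ = 1.3799×-0.78152×0.14975 + 0.62388×0.98872×0.98184 = -0.161493 + 0.605641 = 0.444148.
Q̄ = (S₀/π) × [bracket] = (589/π) × 0.444148 = 83.271 W/m².
— Configuration B (φ=+43.5°):
cos H₀ = −tan(+43.5°) tan(+9.600°) = -0.1605, H₀ = 1.7320 rad.
Bracket: H₀ sin φ sin δ + cos φ cos δ sin H₀ = 1.7320×0.68835×0.16677 + 0.72537×0.98600×0.98703 = 0.198827 + 0.705938 = 0.904765.
Q̄ = (S₀/π) × [bracket] = (589/π) × 0.904765 = 169.63 W/m².
Ratio Q̄_A / Q̄_B = 83.271 / 169.63 = 0.4909.

Q̄_A / Q̄_B ≈ 0.491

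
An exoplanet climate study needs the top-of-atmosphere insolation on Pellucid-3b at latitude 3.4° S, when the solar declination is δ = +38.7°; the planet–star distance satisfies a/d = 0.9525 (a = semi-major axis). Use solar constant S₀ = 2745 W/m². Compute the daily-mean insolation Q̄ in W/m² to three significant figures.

cos H₀ = −tan(-3.4°) tan(+38.700°) = 0.0476, H₀ = 1.5232 rad.
Bracket: H₀ sin φ sin δ + cos φ cos δ sin H₀ = 1.5232×-0.05931×0.62524 + 0.99824×0.78043×0.99887 = -0.056485 + 0.778176 = 0.721691.
Inverse-square distance factor (a/d)² = 0.9525² = 0.907256.
Q̄ = (S₀/π) × 0.907256 × [bracket] = (2745/π) × 0.907256 × 0.721691 = 572.1 W/m².

Q̄ ≈ 572 W/m²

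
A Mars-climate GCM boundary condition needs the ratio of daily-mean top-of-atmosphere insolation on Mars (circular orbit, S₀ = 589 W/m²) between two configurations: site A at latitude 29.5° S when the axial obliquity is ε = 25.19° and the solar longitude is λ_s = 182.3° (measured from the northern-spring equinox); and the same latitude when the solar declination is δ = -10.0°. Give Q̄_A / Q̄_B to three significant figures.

Q̄_A / Q̄_B ≈ 0.887

— Configuration A (φ=-29.5°):
Solar declination: sin δ = sin ε · sin λ_s = sin 25.19° × sin 182.3° = -0.01708, so δ = -0.979°.
cos H₀ = −tan(-29.5°) tan(-0.979°) = -0.0097, H₀ = 1.5805 rad.
Bracket: H₀ sin φ sin δ + cos φ cos δ sin H₀ = 1.5805×-0.49242×-0.01708 + 0.87036×0.99985×0.99995 = 0.013293 + 0.870186 = 0.883479.
Q̄ = (S₀/π) × [bracket] = (589/π) × 0.883479 = 165.64 W/m².
— Configuration B (φ=-29.5°):
cos H₀ = −tan(-29.5°) tan(-10.000°) = -0.0998, H₀ = 1.6707 rad.
Bracket: H₀ sin φ sin δ + cos φ cos δ sin H₀ = 1.6707×-0.49242×-0.17365 + 0.87036×0.98481×0.99501 = 0.142859 + 0.852862 = 0.995721.
Q̄ = (S₀/π) × [bracket] = (589/π) × 0.995721 = 186.68 W/m².
Ratio Q̄_A / Q̄_B = 165.64 / 186.68 = 0.8873.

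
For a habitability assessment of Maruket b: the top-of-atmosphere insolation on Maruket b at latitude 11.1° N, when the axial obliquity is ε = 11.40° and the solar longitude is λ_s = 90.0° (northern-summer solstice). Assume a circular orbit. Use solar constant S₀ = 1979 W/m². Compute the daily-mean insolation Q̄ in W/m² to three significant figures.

Q̄ ≈ 644 W/m²

Solar declination: sin δ = sin ε · sin λ_s = sin 11.40° × sin 90.0° = 0.19766, so δ = +11.400°.
cos H₀ = −tan(+11.1°) tan(+11.400°) = -0.0396, H₀ = 1.6104 rad.
Bracket: H₀ sin φ sin δ + cos φ cos δ sin H₀ = 1.6104×0.19252×0.19766 + 0.98129×0.98027×0.99922 = 0.061281 + 0.961179 = 1.022460.
Q̄ = (S₀/π) × [bracket] = (1979/π) × 1.022460 = 644.1 W/m².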